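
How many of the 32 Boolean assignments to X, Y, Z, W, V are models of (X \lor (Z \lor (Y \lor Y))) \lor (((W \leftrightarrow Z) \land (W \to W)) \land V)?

29

Initial set: {T ((X \lor (Z \lor (Y \lor Y))) \lor (((W \leftrightarrow Z) \land (W \to W)) \land V))}.
T ((X \lor (Z \lor (Y \lor Y))) \lor (((W \leftrightarrow Z) \land (W \to W)) \land V)): β-rule — branch into T (X \lor (Z \lor (Y \lor Y)))  //  T (((W \leftrightarrow Z) \land (W \to W)) \land V).
  branch 1 (add T (X \lor (Z \lor (Y \lor Y)))):
    T (X \lor (Z \lor (Y \lor Y))): β-rule — branch into T X  //  T (Z \lor (Y \lor Y)).
      branch 1.1 (add T X):
        ○ open, literals {X=true}.
      branch 1.2 (add T (Z \lor (Y \lor Y))):
        T (Z \lor (Y \lor Y)): β-rule — branch into T Z  //  T (Y \lor Y).
          branch 1.2.1 (add T Z):
            ○ open, literals {Z=true}.
          branch 1.2.2 (add T (Y \lor Y)):
            T (Y \lor Y): β-rule — branch into T Y  //  T Y.
              branch 1.2.2.1 (add T Y):
                ○ open, literals {Y=true}.
              branch 1.2.2.2 (add T Y):
                ○ open, literals {Y=true}.
  branch 2 (add T (((W \leftrightarrow Z) \land (W \to W)) \land V)):
    T (((W \leftrightarrow Z) \land (W \to W)) \land V): α-rule — add T ((W \leftrightarrow Z) \land (W \to W)), T V.
    T ((W \leftrightarrow Z) \land (W \to W)): α-rule — add T (W \leftrightarrow Z), T (W \to W).
    T (W \leftrightarrow Z): β-rule — branch into T W, T Z  //  F W, F Z.
      branch 2.1 (add T W, T Z):
        T (W \to W): β-rule — branch into F W  //  T W.
          branch 2.1.1 (add F W):
            × closes — contains both W and \lnot W.
          branch 2.1.2 (add T W):
            ○ open, literals {V=true, W=true, Z=true}.
      branch 2.2 (add F W, F Z):
        T (W \to W): β-rule — branch into F W  //  T W.
          branch 2.2.1 (add F W):
            ○ open, literals {V=true, W=false, Z=false}.
          branch 2.2.2 (add T W):
            × closes — contains both W and \lnot W.
2 branches closed, 6 open.
Each open branch fixes some atoms; the unmentioned ones are free. Counting distinct full assignments: branch {X=true} (Y, Z, W, V) contributes 16 new; branch {Z=true} (X, Y, W, V) contributes 8 new; branch {Y=true} (X, Z, W, V) contributes 4 new; branch {Y=true} (X, Z, W, V) contributes 0 new; branch {V=true, W=true, Z=true} (X, Y) contributes 0 new; branch {V=true, W=false, Z=false} (X, Y) contributes 1 new. Total: 29.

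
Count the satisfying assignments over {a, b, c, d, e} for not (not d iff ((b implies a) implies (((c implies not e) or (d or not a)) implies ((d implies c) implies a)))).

Initial set: {T not (not d iff ((b implies a) implies (((c implies not e) or (d or not a)) implies ((d implies c) implies a))))}.
T not (not d iff ((b implies a) implies (((c implies not e) or (d or not a)) implies ((d implies c) implies a)))): β-rule — branch into T not d, F ((b implies a) implies (((c implies not e) or (d or not a)) implies ((d implies c) implies a)))  //  F not d, T ((b implies a) implies (((c implies not e) or (d or not a)) implies ((d implies c) implies a))).
  branch 1 (add T not d, F ((b implies a) implies (((c implies not e) or (d or not a)) implies ((d implies c) implies a)))):
    F ((b implies a) implies (((c implies not e) or (d or not a)) implies ((d implies c) implies a))): α-rule — add T (b implies a), F (((c implies not e) or (d or not a)) implies ((d implies c) implies a)).
    F (((c implies not e) or (d or not a)) implies ((d implies c) implies a)): α-rule — add T ((c implies not e) or (d or not a)), F ((d implies c) implies a).
    F ((d implies c) implies a): α-rule — add T (d implies c), F a.
    T (b implies a): β-rule — branch into F b  //  T a.
      branch 1.1 (add F b):
        T ((c implies not e) or (d or not a)): β-rule — branch into T (c implies not e)  //  T (d or not a).
          branch 1.1.1 (add T (c implies not e)):
            T (d implies c): β-rule — branch into F d  //  T c.
              branch 1.1.1.1 (add F d):
                T (c implies not e): β-rule — branch into F c  //  T not e.
                  branch 1.1.1.1.1 (add F c):
                    ○ open, literals {a=false, b=false, c=false, d=false}.
                  branch 1.1.1.1.2 (add T not e):
                    ○ open, literals {a=false, b=false, d=false, e=false}.
              branch 1.1.1.2 (add T c):
                T (c implies not e): β-rule — branch into F c  //  T not e.
                  branch 1.1.1.2.1 (add F c):
                    × closes — contains both c and not c.
                  branch 1.1.1.2.2 (add T not e):
                    ○ open, literals {a=false, b=false, c=true, d=false, e=false}.
          branch 1.1.2 (add T (d or not a)):
            T (d implies c): β-rule — branch into F d  //  T c.
              branch 1.1.2.1 (add F d):
                T (d or not a): β-rule — branch into T d  //  T not a.
                  branch 1.1.2.1.1 (add T d):
                    × closes — contains both d and not d.
                  branch 1.1.2.1.2 (add T not a):
                    ○ open, literals {a=false, b=false, d=false}.
              branch 1.1.2.2 (add T c):
                T (d or not a): β-rule — branch into T d  //  T not a.
                  branch 1.1.2.2.1 (add T d):
                    × closes — contains both d and not d.
                  branch 1.1.2.2.2 (add T not a):
                    ○ open, literals {a=false, b=false, c=true, d=false}.
      branch 1.2 (add T a):
        × closes — contains both a and not a.
  branch 2 (add F not d, T ((b implies a) implies (((c implies not e) or (d or not a)) implies ((d implies c) implies a)))):
    T ((b implies a) implies (((c implies not e) or (d or not a)) implies ((d implies c) implies a))): β-rule — branch into F (b implies a)  //  T (((c implies not e) or (d or not a)) implies ((d implies c) implies a)).
      branch 2.1 (add F (b implies a)):
        F (b implies a): α-rule — add T b, F a.
        ○ open, literals {a=false, b=true, d=true}.
      branch 2.2 (add T (((c implies not e) or (d or not a)) implies ((d implies c) implies a))):
        T (((c implies not e) or (d or not a)) implies ((d implies c) implies a)): β-rule — branch into F ((c implies not e) or (d or not a))  //  T ((d implies c) implies a).
          branch 2.2.1 (add F ((c implies not e) or (d or not a))):
            F ((c implies not e) or (d or not a)): α-rule — add F (c implies not e), F (d or not a).
            F (c implies not e): α-rule — add T c, F not e.
            F (d or not a): α-rule — add F d, F not a.
            × closes — contains both d and not d.
          branch 2.2.2 (add T ((d implies c) implies a)):
            T ((d implies c) implies a): β-rule — branch into F (d implies c)  //  T a.
              branch 2.2.2.1 (add F (d implies c)):
                F (d implies c): α-rule — add T d, F c.
                ○ open, literals {c=false, d=true}.
              branch 2.2.2.2 (add T a):
                ○ open, literals {a=true, d=true}.
5 branches closed, 8 open.
Each open branch fixes some atoms; the unmentioned ones are free. Counting distinct full assignments: branch {a=false, b=false, c=false, d=false} (e) contributes 2 new; branch {a=false, b=false, d=false, e=false} (c) contributes 1 new; branch {a=false, b=false, c=true, d=false, e=false} (none free) contributes 0 new; branch {a=false, b=false, d=false} (c, e) contributes 1 new; branch {a=false, b=false, c=true, d=false} (e) contributes 0 new; branch {a=false, b=true, d=true} (c, e) contributes 4 new; branch {c=false, d=true} (a, b, e) contributes 6 new; branch {a=true, d=true} (b, c, e) contributes 4 new. Total: 18.

18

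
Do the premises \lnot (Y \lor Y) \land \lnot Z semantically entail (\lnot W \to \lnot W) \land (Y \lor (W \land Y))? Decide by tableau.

Initial set: {T (\lnot (Y \lor Y) \land \lnot Z); F ((\lnot W \to \lnot W) \land (Y \lor (W \land Y)))}.
T (\lnot (Y \lor Y) \land \lnot Z): α-rule — add T \lnot (Y \lor Y), T \lnot Z.
T \lnot (Y \lor Y): α-rule — add F Y, F Y.
F ((\lnot W \to \lnot W) \land (Y \lor (W \land Y))): β-rule — branch into F (\lnot W \to \lnot W)  //  F (Y \lor (W \land Y)).
  branch 1 (add F (\lnot W \to \lnot W)):
    F (\lnot W \to \lnot W): α-rule — add T \lnot W, F \lnot W.
    × closes — contains both W and \lnot W.
  branch 2 (add F (Y \lor (W \land Y))):
    F (Y \lor (W \land Y)): α-rule — add F Y, F (W \land Y).
    F (W \land Y): β-rule — branch into F W  //  F Y.
      branch 2.1 (add F W):
        ○ open, literals {W=F, Y=F, Z=F}.
      branch 2.2 (add F Y):
        ○ open, literals {Y=F, Z=F}.
1 branch closed, 2 open.
An open branch gives a countermodel: W=F, Y=F, Z=F (unmentioned atoms arbitrary); the premises hold there but the conclusion fails.

No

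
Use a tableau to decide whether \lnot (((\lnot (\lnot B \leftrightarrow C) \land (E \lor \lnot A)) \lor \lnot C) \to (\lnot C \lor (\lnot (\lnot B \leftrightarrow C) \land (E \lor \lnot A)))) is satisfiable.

Unsatisfiable

Initial set: {\lnot (((\lnot (\lnot B \leftrightarrow C) \land (E \lor \lnot A)) \lor \lnot C) \to (\lnot C \lor (\lnot (\lnot B \leftrightarrow C) \land (E \lor \lnot A))))}.
\lnot (((\lnot (\lnot B \leftrightarrow C) \land (E \lor \lnot A)) \lor \lnot C) \to (\lnot C \lor (\lnot (\lnot B \leftrightarrow C) \land (E \lor \lnot A)))): α-rule — add ((\lnot (\lnot B \leftrightarrow C) \land (E \lor \lnot A)) \lor \lnot C), \lnot (\lnot C \lor (\lnot (\lnot B \leftrightarrow C) \land (E \lor \lnot A))).
\lnot (\lnot C \lor (\lnot (\lnot B \leftrightarrow C) \land (E \lor \lnot A))): α-rule — add \lnot \lnot C, \lnot (\lnot (\lnot B \leftrightarrow C) \land (E \lor \lnot A)).
((\lnot (\lnot B \leftrightarrow C) \land (E \lor \lnot A)) \lor \lnot C): β-rule — branch into (\lnot (\lnot B \leftrightarrow C) \land (E \lor \lnot A))  //  \lnot C.
  branch 1 (add (\lnot (\lnot B \leftrightarrow C) \land (E \lor \lnot A))):
    (\lnot (\lnot B \leftrightarrow C) \land (E \lor \lnot A)): α-rule — add \lnot (\lnot B \leftrightarrow C), (E \lor \lnot A).
    \lnot (\lnot (\lnot B \leftrightarrow C) \land (E \lor \lnot A)): β-rule — branch into \lnot \lnot (\lnot B \leftrightarrow C)  //  \lnot (E \lor \lnot A).
      branch 1.1 (add \lnot \lnot (\lnot B \leftrightarrow C)):
        \lnot (\lnot B \leftrightarrow C): β-rule — branch into \lnot B, \lnot C  //  \lnot \lnot B, C.
          branch 1.1.1 (add \lnot B, \lnot C):
            × closes — contains both C and \lnot C.
          branch 1.1.2 (add \lnot \lnot B, C):
            (E \lor \lnot A): β-rule — branch into E  //  \lnot A.
              branch 1.1.2.1 (add E):
                \lnot \lnot (\lnot B \leftrightarrow C): β-rule — branch into \lnot B, C  //  \lnot \lnot B, \lnot C.
                  branch 1.1.2.1.1 (add \lnot B, C):
                    × closes — contains both B and \lnot B.
                  branch 1.1.2.1.2 (add \lnot \lnot B, \lnot C):
                    × closes — contains both C and \lnot C.
              branch 1.1.2.2 (add \lnot A):
                \lnot \lnot (\lnot B \leftrightarrow C): β-rule — branch into \lnot B, C  //  \lnot \lnot B, \lnot C.
                  branch 1.1.2.2.1 (add \lnot B, C):
                    × closes — contains both B and \lnot B.
                  branch 1.1.2.2.2 (add \lnot \lnot B, \lnot C):
                    × closes — contains both C and \lnot C.
      branch 1.2 (add \lnot (E \lor \lnot A)):
        \lnot (E \lor \lnot A): α-rule — add \lnot E, \lnot \lnot A.
        \lnot (\lnot B \leftrightarrow C): β-rule — branch into \lnot B, \lnot C  //  \lnot \lnot B, C.
          branch 1.2.1 (add \lnot B, \lnot C):
            × closes — contains both C and \lnot C.
          branch 1.2.2 (add \lnot \lnot B, C):
            (E \lor \lnot A): β-rule — branch into E  //  \lnot A.
              branch 1.2.2.1 (add E):
                × closes — contains both E and \lnot E.
              branch 1.2.2.2 (add \lnot A):
                × closes — contains both A and \lnot A.
  branch 2 (add \lnot C):
    × closes — contains both C and \lnot C.
All 9 branches close.
Every branch closed; the formula is unsatisfiable.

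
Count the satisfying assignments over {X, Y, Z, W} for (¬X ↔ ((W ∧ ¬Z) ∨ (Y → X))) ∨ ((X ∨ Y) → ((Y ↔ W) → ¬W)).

13

Initial set: {T ((¬X ↔ ((W ∧ ¬Z) ∨ (Y → X))) ∨ ((X ∨ Y) → ((Y ↔ W) → ¬W)))}.
T ((¬X ↔ ((W ∧ ¬Z) ∨ (Y → X))) ∨ ((X ∨ Y) → ((Y ↔ W) → ¬W))): β-rule — branch into T (¬X ↔ ((W ∧ ¬Z) ∨ (Y → X)))  //  T ((X ∨ Y) → ((Y ↔ W) → ¬W)).
  branch 1 (add T (¬X ↔ ((W ∧ ¬Z) ∨ (Y → X)))):
    T (¬X ↔ ((W ∧ ¬Z) ∨ (Y → X))): β-rule — branch into T ¬X, T ((W ∧ ¬Z) ∨ (Y → X))  //  F ¬X, F ((W ∧ ¬Z) ∨ (Y → X)).
      branch 1.1 (add T ¬X, T ((W ∧ ¬Z) ∨ (Y → X))):
        T ((W ∧ ¬Z) ∨ (Y → X)): β-rule — branch into T (W ∧ ¬Z)  //  T (Y → X).
          branch 1.1.1 (add T (W ∧ ¬Z)):
            T (W ∧ ¬Z): α-rule — add T W, T ¬Z.
            ○ open, literals {W=T, X=F, Z=F}.
          branch 1.1.2 (add T (Y → X)):
            T (Y → X): β-rule — branch into F Y  //  T X.
              branch 1.1.2.1 (add F Y):
                ○ open, literals {X=F, Y=F}.
              branch 1.1.2.2 (add T X):
                × closes — contains both X and ¬X.
      branch 1.2 (add F ¬X, F ((W ∧ ¬Z) ∨ (Y → X))):
        F ((W ∧ ¬Z) ∨ (Y → X)): α-rule — add F (W ∧ ¬Z), F (Y → X).
        F (Y → X): α-rule — add T Y, F X.
        × closes — contains both X and ¬X.
  branch 2 (add T ((X ∨ Y) → ((Y ↔ W) → ¬W))):
    T ((X ∨ Y) → ((Y ↔ W) → ¬W)): β-rule — branch into F (X ∨ Y)  //  T ((Y ↔ W) → ¬W).
      branch 2.1 (add F (X ∨ Y)):
        F (X ∨ Y): α-rule — add F X, F Y.
        ○ open, literals {X=F, Y=F}.
      branch 2.2 (add T ((Y ↔ W) → ¬W)):
        T ((Y ↔ W) → ¬W): β-rule — branch into F (Y ↔ W)  //  T ¬W.
          branch 2.2.1 (add F (Y ↔ W)):
            F (Y ↔ W): β-rule — branch into T Y, F W  //  F Y, T W.
              branch 2.2.1.1 (add T Y, F W):
                ○ open, literals {W=F, Y=T}.
              branch 2.2.1.2 (add F Y, T W):
                ○ open, literals {W=T, Y=F}.
          branch 2.2.2 (add T ¬W):
            ○ open, literals {W=F}.
2 branches closed, 6 open.
Each open branch fixes some atoms; the unmentioned ones are free. Counting distinct full assignments: branch {W=T, X=F, Z=F} (Y) contributes 2 new; branch {X=F, Y=F} (Z, W) contributes 3 new; branch {X=F, Y=F} (Z, W) contributes 0 new; branch {W=F, Y=T} (X, Z) contributes 4 new; branch {W=T, Y=F} (X, Z) contributes 2 new; branch {W=F} (X, Y, Z) contributes 2 new. Total: 13.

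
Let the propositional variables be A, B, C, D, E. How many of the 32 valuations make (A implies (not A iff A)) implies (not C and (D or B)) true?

22

Initial set: {((A implies (not A iff A)) implies (not C and (D or B)))}.
((A implies (not A iff A)) implies (not C and (D or B))): β-rule — branch into not (A implies (not A iff A))  //  (not C and (D or B)).
  branch 1 (add not (A implies (not A iff A))):
    not (A implies (not A iff A)): α-rule — add A, not (not A iff A).
    not (not A iff A): β-rule — branch into not A, not A  //  not not A, A.
      branch 1.1 (add not A, not A):
        × closes — contains both A and not A.
      branch 1.2 (add not not A, A):
        ○ open, literals {A=true}.
  branch 2 (add (not C and (D or B))):
    (not C and (D or B)): α-rule — add not C, (D or B).
    (D or B): β-rule — branch into D  //  B.
      branch 2.1 (add D):
        ○ open, literals {C=false, D=true}.
      branch 2.2 (add B):
        ○ open, literals {B=true, C=false}.
1 branch closed, 3 open.
Each open branch fixes some atoms; the unmentioned ones are free. Counting distinct full assignments: branch {A=true} (B, C, D, E) contributes 16 new; branch {C=false, D=true} (A, B, E) contributes 4 new; branch {B=true, C=false} (A, D, E) contributes 2 new. Total: 22.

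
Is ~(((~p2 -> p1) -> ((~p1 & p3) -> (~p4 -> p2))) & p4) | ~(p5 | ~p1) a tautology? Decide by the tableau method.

Not valid

Assume the negation and expand:
Initial set: {F (~(((~p2 -> p1) -> ((~p1 & p3) -> (~p4 -> p2))) & p4) | ~(p5 | ~p1))}.
F (~(((~p2 -> p1) -> ((~p1 & p3) -> (~p4 -> p2))) & p4) | ~(p5 | ~p1)): α-rule — add F ~(((~p2 -> p1) -> ((~p1 & p3) -> (~p4 -> p2))) & p4), F ~(p5 | ~p1).
F ~(((~p2 -> p1) -> ((~p1 & p3) -> (~p4 -> p2))) & p4): α-rule — add T ((~p2 -> p1) -> ((~p1 & p3) -> (~p4 -> p2))), T p4.
F ~(p5 | ~p1): β-rule — branch into T p5  //  T ~p1.
  branch 1 (add T p5):
    T ((~p2 -> p1) -> ((~p1 & p3) -> (~p4 -> p2))): β-rule — branch into F (~p2 -> p1)  //  T ((~p1 & p3) -> (~p4 -> p2)).
      branch 1.1 (add F (~p2 -> p1)):
        F (~p2 -> p1): α-rule — add T ~p2, F p1.
        ○ open, literals {p1=false, p2=false, p4=true, p5=true}.
      branch 1.2 (add T ((~p1 & p3) -> (~p4 -> p2))):
        T ((~p1 & p3) -> (~p4 -> p2)): β-rule — branch into F (~p1 & p3)  //  T (~p4 -> p2).
          branch 1.2.1 (add F (~p1 & p3)):
            F (~p1 & p3): β-rule — branch into F ~p1  //  F p3.
              branch 1.2.1.1 (add F ~p1):
                ○ open, literals {p1=true, p4=true, p5=true}.
              branch 1.2.1.2 (add F p3):
                ○ open, literals {p3=false, p4=true, p5=true}.
          branch 1.2.2 (add T (~p4 -> p2)):
            T (~p4 -> p2): β-rule — branch into F ~p4  //  T p2.
              branch 1.2.2.1 (add F ~p4):
                ○ open, literals {p4=true, p5=true}.
              branch 1.2.2.2 (add T p2):
                ○ open, literals {p2=true, p4=true, p5=true}.
  branch 2 (add T ~p1):
    T ((~p2 -> p1) -> ((~p1 & p3) -> (~p4 -> p2))): β-rule — branch into F (~p2 -> p1)  //  T ((~p1 & p3) -> (~p4 -> p2)).
      branch 2.1 (add F (~p2 -> p1)):
        F (~p2 -> p1): α-rule — add T ~p2, F p1.
        ○ open, literals {p1=false, p2=false, p4=true}.
      branch 2.2 (add T ((~p1 & p3) -> (~p4 -> p2))):
        T ((~p1 & p3) -> (~p4 -> p2)): β-rule — branch into F (~p1 & p3)  //  T (~p4 -> p2).
          branch 2.2.1 (add F (~p1 & p3)):
            F (~p1 & p3): β-rule — branch into F ~p1  //  F p3.
              branch 2.2.1.1 (add F ~p1):
                × closes — contains both p1 and ~p1.
              branch 2.2.1.2 (add F p3):
                ○ open, literals {p1=false, p3=false, p4=true}.
          branch 2.2.2 (add T (~p4 -> p2)):
            T (~p4 -> p2): β-rule — branch into F ~p4  //  T p2.
              branch 2.2.2.1 (add F ~p4):
                ○ open, literals {p1=false, p4=true}.
              branch 2.2.2.2 (add T p2):
                ○ open, literals {p1=false, p2=true, p4=true}.
1 branch closed, 9 open.
An open branch gives a countermodel: p1=false, p2=false, p4=true, p5=true (unmentioned atoms arbitrary); under it the original formula is false.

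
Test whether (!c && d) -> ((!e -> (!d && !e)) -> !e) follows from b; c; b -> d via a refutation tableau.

Initial set: {T b; T c; T (b -> d); F ((!c && d) -> ((!e -> (!d && !e)) -> !e))}.
F ((!c && d) -> ((!e -> (!d && !e)) -> !e)): α-rule — add T (!c && d), F ((!e -> (!d && !e)) -> !e).
T (!c && d): α-rule — add T !c, T d.
× closes — contains both c and !c.
All 1 branch closes.
Every branch closed, so the premises entail the conclusion.

Yes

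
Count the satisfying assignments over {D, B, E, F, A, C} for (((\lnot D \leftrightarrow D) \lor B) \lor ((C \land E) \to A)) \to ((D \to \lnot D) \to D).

34

Initial set: {T ((((\lnot D \leftrightarrow D) \lor B) \lor ((C \land E) \to A)) \to ((D \to \lnot D) \to D))}.
T ((((\lnot D \leftrightarrow D) \lor B) \lor ((C \land E) \to A)) \to ((D \to \lnot D) \to D)): β-rule — branch into F (((\lnot D \leftrightarrow D) \lor B) \lor ((C \land E) \to A))  //  T ((D \to \lnot D) \to D).
  branch 1 (add F (((\lnot D \leftrightarrow D) \lor B) \lor ((C \land E) \to A))):
    F (((\lnot D \leftrightarrow D) \lor B) \lor ((C \land E) \to A)): α-rule — add F ((\lnot D \leftrightarrow D) \lor B), F ((C \land E) \to A).
    F ((\lnot D \leftrightarrow D) \lor B): α-rule — add F (\lnot D \leftrightarrow D), F B.
    F ((C \land E) \to A): α-rule — add T (C \land E), F A.
    T (C \land E): α-rule — add T C, T E.
    F (\lnot D \leftrightarrow D): β-rule — branch into T \lnot D, F D  //  F \lnot D, T D.
      branch 1.1 (add T \lnot D, F D):
        ○ open, literals {A=F, B=F, C=T, D=F, E=T}.
      branch 1.2 (add F \lnot D, T D):
        ○ open, literals {A=F, B=F, C=T, D=T, E=T}.
  branch 2 (add T ((D \to \lnot D) \to D)):
    T ((D \to \lnot D) \to D): β-rule — branch into F (D \to \lnot D)  //  T D.
      branch 2.1 (add F (D \to \lnot D)):
        F (D \to \lnot D): α-rule — add T D, F \lnot D.
        ○ open, literals {D=T}.
      branch 2.2 (add T D):
        ○ open, literals {D=T}.
0 branches closed, 4 open.
Each open branch fixes some atoms; the unmentioned ones are free. Counting distinct full assignments: branch {A=F, B=F, C=T, D=F, E=T} (F) contributes 2 new; branch {A=F, B=F, C=T, D=T, E=T} (F) contributes 2 new; branch {D=T} (B, E, F, A, C) contributes 30 new; branch {D=T} (B, E, F, A, C) contributes 0 new. Total: 34.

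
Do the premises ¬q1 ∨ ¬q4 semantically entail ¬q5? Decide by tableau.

No

Initial set: {(¬q1 ∨ ¬q4); ¬¬q5}.
(¬q1 ∨ ¬q4): β-rule — branch into ¬q1  //  ¬q4.
  branch 1 (add ¬q1):
    ○ open, literals {q1=false, q5=true}.
  branch 2 (add ¬q4):
    ○ open, literals {q4=false, q5=true}.
0 branches closed, 2 open.
An open branch gives a countermodel: q1=false, q5=true (unmentioned atoms arbitrary); the premises hold there but the conclusion fails.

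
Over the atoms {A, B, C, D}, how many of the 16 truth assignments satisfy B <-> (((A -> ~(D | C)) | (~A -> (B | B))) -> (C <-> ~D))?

Initial set: {(B <-> (((A -> ~(D | C)) | (~A -> (B | B))) -> (C <-> ~D)))}.
(B <-> (((A -> ~(D | C)) | (~A -> (B | B))) -> (C <-> ~D))): β-rule — branch into B, (((A -> ~(D | C)) | (~A -> (B | B))) -> (C <-> ~D))  //  ~B, ~(((A -> ~(D | C)) | (~A -> (B | B))) -> (C <-> ~D)).
  branch 1 (add B, (((A -> ~(D | C)) | (~A -> (B | B))) -> (C <-> ~D))):
    (((A -> ~(D | C)) | (~A -> (B | B))) -> (C <-> ~D)): β-rule — branch into ~((A -> ~(D | C)) | (~A -> (B | B)))  //  (C <-> ~D).
      branch 1.1 (add ~((A -> ~(D | C)) | (~A -> (B | B)))):
        ~((A -> ~(D | C)) | (~A -> (B | B))): α-rule — add ~(A -> ~(D | C)), ~(~A -> (B | B)).
        ~(A -> ~(D | C)): α-rule — add A, ~~(D | C).
        ~(~A -> (B | B)): α-rule — add ~A, ~(B | B).
        × closes — contains both A and ~A.
      branch 1.2 (add (C <-> ~D)):
        (C <-> ~D): β-rule — branch into C, ~D  //  ~C, ~~D.
          branch 1.2.1 (add C, ~D):
            ○ open, literals {B=1, C=1, D=0}.
          branch 1.2.2 (add ~C, ~~D):
            ○ open, literals {B=1, C=0, D=1}.
  branch 2 (add ~B, ~(((A -> ~(D | C)) | (~A -> (B | B))) -> (C <-> ~D))):
    ~(((A -> ~(D | C)) | (~A -> (B | B))) -> (C <-> ~D)): α-rule — add ((A -> ~(D | C)) | (~A -> (B | B))), ~(C <-> ~D).
    ((A -> ~(D | C)) | (~A -> (B | B))): β-rule — branch into (A -> ~(D | C))  //  (~A -> (B | B)).
      branch 2.1 (add (A -> ~(D | C))):
        ~(C <-> ~D): β-rule — branch into C, ~~D  //  ~C, ~D.
          branch 2.1.1 (add C, ~~D):
            (A -> ~(D | C)): β-rule — branch into ~A  //  ~(D | C).
              branch 2.1.1.1 (add ~A):
                ○ open, literals {A=0, B=0, C=1, D=1}.
              branch 2.1.1.2 (add ~(D | C)):
                ~(D | C): α-rule — add ~D, ~C.
                × closes — contains both D and ~D.
          branch 2.1.2 (add ~C, ~D):
            (A -> ~(D | C)): β-rule — branch into ~A  //  ~(D | C).
              branch 2.1.2.1 (add ~A):
                ○ open, literals {A=0, B=0, C=0, D=0}.
              branch 2.1.2.2 (add ~(D | C)):
                ~(D | C): α-rule — add ~D, ~C.
                ○ open, literals {B=0, C=0, D=0}.
      branch 2.2 (add (~A -> (B | B))):
        ~(C <-> ~D): β-rule — branch into C, ~~D  //  ~C, ~D.
          branch 2.2.1 (add C, ~~D):
            (~A -> (B | B)): β-rule — branch into ~~A  //  (B | B).
              branch 2.2.1.1 (add ~~A):
                ○ open, literals {A=1, B=0, C=1, D=1}.
              branch 2.2.1.2 (add (B | B)):
                (B | B): β-rule — branch into B  //  B.
                  branch 2.2.1.2.1 (add B):
                    × closes — contains both B and ~B.
                  branch 2.2.1.2.2 (add B):
                    × closes — contains both B and ~B.
          branch 2.2.2 (add ~C, ~D):
            (~A -> (B | B)): β-rule — branch into ~~A  //  (B | B).
              branch 2.2.2.1 (add ~~A):
                ○ open, literals {A=1, B=0, C=0, D=0}.
              branch 2.2.2.2 (add (B | B)):
                (B | B): β-rule — branch into B  //  B.
                  branch 2.2.2.2.1 (add B):
                    × closes — contains both B and ~B.
                  branch 2.2.2.2.2 (add B):
                    × closes — contains both B and ~B.
6 branches closed, 7 open.
Each open branch fixes some atoms; the unmentioned ones are free. Counting distinct full assignments: branch {B=1, C=1, D=0} (A) contributes 2 new; branch {B=1, C=0, D=1} (A) contributes 2 new; branch {A=0, B=0, C=1, D=1} (none free) contributes 1 new; branch {A=0, B=0, C=0, D=0} (none free) contributes 1 new; branch {B=0, C=0, D=0} (A) contributes 1 new; branch {A=1, B=0, C=1, D=1} (none free) contributes 1 new; branch {A=1, B=0, C=0, D=0} (none free) contributes 0 new. Total: 8.

8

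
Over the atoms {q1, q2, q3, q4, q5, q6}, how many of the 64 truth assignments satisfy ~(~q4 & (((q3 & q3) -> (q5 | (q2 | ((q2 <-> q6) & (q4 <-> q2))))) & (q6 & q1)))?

57

Initial set: {T ~(~q4 & (((q3 & q3) -> (q5 | (q2 | ((q2 <-> q6) & (q4 <-> q2))))) & (q6 & q1)))}.
T ~(~q4 & (((q3 & q3) -> (q5 | (q2 | ((q2 <-> q6) & (q4 <-> q2))))) & (q6 & q1))): β-rule — branch into F ~q4  //  F (((q3 & q3) -> (q5 | (q2 | ((q2 <-> q6) & (q4 <-> q2))))) & (q6 & q1)).
  branch 1 (add F ~q4):
    ○ open, literals {q4=T}.
  branch 2 (add F (((q3 & q3) -> (q5 | (q2 | ((q2 <-> q6) & (q4 <-> q2))))) & (q6 & q1))):
    F (((q3 & q3) -> (q5 | (q2 | ((q2 <-> q6) & (q4 <-> q2))))) & (q6 & q1)): β-rule — branch into F ((q3 & q3) -> (q5 | (q2 | ((q2 <-> q6) & (q4 <-> q2)))))  //  F (q6 & q1).
      branch 2.1 (add F ((q3 & q3) -> (q5 | (q2 | ((q2 <-> q6) & (q4 <-> q2)))))):
        F ((q3 & q3) -> (q5 | (q2 | ((q2 <-> q6) & (q4 <-> q2))))): α-rule — add T (q3 & q3), F (q5 | (q2 | ((q2 <-> q6) & (q4 <-> q2)))).
        T (q3 & q3): α-rule — add T q3, T q3.
        F (q5 | (q2 | ((q2 <-> q6) & (q4 <-> q2)))): α-rule — add F q5, F (q2 | ((q2 <-> q6) & (q4 <-> q2))).
        F (q2 | ((q2 <-> q6) & (q4 <-> q2))): α-rule — add F q2, F ((q2 <-> q6) & (q4 <-> q2)).
        F ((q2 <-> q6) & (q4 <-> q2)): β-rule — branch into F (q2 <-> q6)  //  F (q4 <-> q2).
          branch 2.1.1 (add F (q2 <-> q6)):
            F (q2 <-> q6): β-rule — branch into T q2, F q6  //  F q2, T q6.
              branch 2.1.1.1 (add T q2, F q6):
                × closes — contains both q2 and ~q2.
              branch 2.1.1.2 (add F q2, T q6):
                ○ open, literals {q2=F, q3=T, q5=F, q6=T}.
          branch 2.1.2 (add F (q4 <-> q2)):
            F (q4 <-> q2): β-rule — branch into T q4, F q2  //  F q4, T q2.
              branch 2.1.2.1 (add T q4, F q2):
                ○ open, literals {q2=F, q3=T, q4=T, q5=F}.
              branch 2.1.2.2 (add F q4, T q2):
                × closes — contains both q2 and ~q2.
      branch 2.2 (add F (q6 & q1)):
        F (q6 & q1): β-rule — branch into F q6  //  F q1.
          branch 2.2.1 (add F q6):
            ○ open, literals {q6=F}.
          branch 2.2.2 (add F q1):
            ○ open, literals {q1=F}.
2 branches closed, 5 open.
Each open branch fixes some atoms; the unmentioned ones are free. Counting distinct full assignments: branch {q4=T} (q1, q2, q3, q5, q6) contributes 32 new; branch {q2=F, q3=T, q5=F, q6=T} (q1, q4) contributes 2 new; branch {q2=F, q3=T, q4=T, q5=F} (q1, q6) contributes 0 new; branch {q6=F} (q1, q2, q3, q4, q5) contributes 16 new; branch {q1=F} (q2, q3, q4, q5, q6) contributes 7 new. Total: 57.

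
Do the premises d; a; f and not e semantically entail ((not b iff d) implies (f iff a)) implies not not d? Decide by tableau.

Initial set: {d; a; (f and not e); not (((not b iff d) implies (f iff a)) implies not not d)}.
(f and not e): α-rule — add f, not e.
not (((not b iff d) implies (f iff a)) implies not not d): α-rule — add ((not b iff d) implies (f iff a)), not not not d.
not not not d: drop double negation, giving not d.
× closes — contains both d and not d.
All 1 branch closes.
Every branch closed, so the premises entail the conclusion.

Yes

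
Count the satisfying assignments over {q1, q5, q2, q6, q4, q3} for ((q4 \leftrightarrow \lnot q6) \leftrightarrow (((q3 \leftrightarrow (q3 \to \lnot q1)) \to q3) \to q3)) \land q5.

Initial set: {T (((q4 \leftrightarrow \lnot q6) \leftrightarrow (((q3 \leftrightarrow (q3 \to \lnot q1)) \to q3) \to q3)) \land q5)}.
T (((q4 \leftrightarrow \lnot q6) \leftrightarrow (((q3 \leftrightarrow (q3 \to \lnot q1)) \to q3) \to q3)) \land q5): α-rule — add T ((q4 \leftrightarrow \lnot q6) \leftrightarrow (((q3 \leftrightarrow (q3 \to \lnot q1)) \to q3) \to q3)), T q5.
T ((q4 \leftrightarrow \lnot q6) \leftrightarrow (((q3 \leftrightarrow (q3 \to \lnot q1)) \to q3) \to q3)): β-rule — branch into T (q4 \leftrightarrow \lnot q6), T (((q3 \leftrightarrow (q3 \to \lnot q1)) \to q3) \to q3)  //  F (q4 \leftrightarrow \lnot q6), F (((q3 \leftrightarrow (q3 \to \lnot q1)) \to q3) \to q3).
  branch 1 (add T (q4 \leftrightarrow \lnot q6), T (((q3 \leftrightarrow (q3 \to \lnot q1)) \to q3) \to q3)):
    T (q4 \leftrightarrow \lnot q6): β-rule — branch into T q4, T \lnot q6  //  F q4, F \lnot q6.
      branch 1.1 (add T q4, T \lnot q6):
        T (((q3 \leftrightarrow (q3 \to \lnot q1)) \to q3) \to q3): β-rule — branch into F ((q3 \leftrightarrow (q3 \to \lnot q1)) \to q3)  //  T q3.
          branch 1.1.1 (add F ((q3 \leftrightarrow (q3 \to \lnot q1)) \to q3)):
            F ((q3 \leftrightarrow (q3 \to \lnot q1)) \to q3): α-rule — add T (q3 \leftrightarrow (q3 \to \lnot q1)), F q3.
            T (q3 \leftrightarrow (q3 \to \lnot q1)): β-rule — branch into T q3, T (q3 \to \lnot q1)  //  F q3, F (q3 \to \lnot q1).
              branch 1.1.1.1 (add T q3, T (q3 \to \lnot q1)):
                × closes — contains both q3 and \lnot q3.
              branch 1.1.1.2 (add F q3, F (q3 \to \lnot q1)):
                F (q3 \to \lnot q1): α-rule — add T q3, F \lnot q1.
                × closes — contains both q3 and \lnot q3.
          branch 1.1.2 (add T q3):
            ○ open, literals {q3=true, q4=true, q5=true, q6=false}.
      branch 1.2 (add F q4, F \lnot q6):
        T (((q3 \leftrightarrow (q3 \to \lnot q1)) \to q3) \to q3): β-rule — branch into F ((q3 \leftrightarrow (q3 \to \lnot q1)) \to q3)  //  T q3.
          branch 1.2.1 (add F ((q3 \leftrightarrow (q3 \to \lnot q1)) \to q3)):
            F ((q3 \leftrightarrow (q3 \to \lnot q1)) \to q3): α-rule — add T (q3 \leftrightarrow (q3 \to \lnot q1)), F q3.
            T (q3 \leftrightarrow (q3 \to \lnot q1)): β-rule — branch into T q3, T (q3 \to \lnot q1)  //  F q3, F (q3 \to \lnot q1).
              branch 1.2.1.1 (add T q3, T (q3 \to \lnot q1)):
                × closes — contains both q3 and \lnot q3.
              branch 1.2.1.2 (add F q3, F (q3 \to \lnot q1)):
                F (q3 \to \lnot q1): α-rule — add T q3, F \lnot q1.
                × closes — contains both q3 and \lnot q3.
          branch 1.2.2 (add T q3):
            ○ open, literals {q3=true, q4=false, q5=true, q6=true}.
  branch 2 (add F (q4 \leftrightarrow \lnot q6), F (((q3 \leftrightarrow (q3 \to \lnot q1)) \to q3) \to q3)):
    F (((q3 \leftrightarrow (q3 \to \lnot q1)) \to q3) \to q3): α-rule — add T ((q3 \leftrightarrow (q3 \to \lnot q1)) \to q3), F q3.
    F (q4 \leftrightarrow \lnot q6): β-rule — branch into T q4, F \lnot q6  //  F q4, T \lnot q6.
      branch 2.1 (add T q4, F \lnot q6):
        T ((q3 \leftrightarrow (q3 \to \lnot q1)) \to q3): β-rule — branch into F (q3 \leftrightarrow (q3 \to \lnot q1))  //  T q3.
          branch 2.1.1 (add F (q3 \leftrightarrow (q3 \to \lnot q1))):
            F (q3 \leftrightarrow (q3 \to \lnot q1)): β-rule — branch into T q3, F (q3 \to \lnot q1)  //  F q3, T (q3 \to \lnot q1).
              branch 2.1.1.1 (add T q3, F (q3 \to \lnot q1)):
                × closes — contains both q3 and \lnot q3.
              branch 2.1.1.2 (add F q3, T (q3 \to \lnot q1)):
                T (q3 \to \lnot q1): β-rule — branch into F q3  //  T \lnot q1.
                  branch 2.1.1.2.1 (add F q3):
                    ○ open, literals {q3=false, q4=true, q5=true, q6=true}.
                  branch 2.1.1.2.2 (add T \lnot q1):
                    ○ open, literals {q1=false, q3=false, q4=true, q5=true, q6=true}.
          branch 2.1.2 (add T q3):
            × closes — contains both q3 and \lnot q3.
      branch 2.2 (add F q4, T \lnot q6):
        T ((q3 \leftrightarrow (q3 \to \lnot q1)) \to q3): β-rule — branch into F (q3 \leftrightarrow (q3 \to \lnot q1))  //  T q3.
          branch 2.2.1 (add F (q3 \leftrightarrow (q3 \to \lnot q1))):
            F (q3 \leftrightarrow (q3 \to \lnot q1)): β-rule — branch into T q3, F (q3 \to \lnot q1)  //  F q3, T (q3 \to \lnot q1).
              branch 2.2.1.1 (add T q3, F (q3 \to \lnot q1)):
                × closes — contains both q3 and \lnot q3.
              branch 2.2.1.2 (add F q3, T (q3 \to \lnot q1)):
                T (q3 \to \lnot q1): β-rule — branch into F q3  //  T \lnot q1.
                  branch 2.2.1.2.1 (add F q3):
                    ○ open, literals {q3=false, q4=false, q5=true, q6=false}.
                  branch 2.2.1.2.2 (add T \lnot q1):
                    ○ open, literals {q1=false, q3=false, q4=false, q5=true, q6=false}.
          branch 2.2.2 (add T q3):
            × closes — contains both q3 and \lnot q3.
8 branches closed, 6 open.
Each open branch fixes some atoms; the unmentioned ones are free. Counting distinct full assignments: branch {q3=true, q4=true, q5=true, q6=false} (q1, q2) contributes 4 new; branch {q3=true, q4=false, q5=true, q6=true} (q1, q2) contributes 4 new; branch {q3=false, q4=true, q5=true, q6=true} (q1, q2) contributes 4 new; branch {q1=false, q3=false, q4=true, q5=true, q6=true} (q2) contributes 0 new; branch {q3=false, q4=false, q5=true, q6=false} (q1, q2) contributes 4 new; branch {q1=false, q3=false, q4=false, q5=true, q6=false} (q2) contributes 0 new. Total: 16.

16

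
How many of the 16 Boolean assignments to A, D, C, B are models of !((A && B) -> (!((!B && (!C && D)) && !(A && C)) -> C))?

Initial set: {!((A && B) -> (!((!B && (!C && D)) && !(A && C)) -> C))}.
!((A && B) -> (!((!B && (!C && D)) && !(A && C)) -> C)): α-rule — add (A && B), !(!((!B && (!C && D)) && !(A && C)) -> C).
(A && B): α-rule — add A, B.
!(!((!B && (!C && D)) && !(A && C)) -> C): α-rule — add !((!B && (!C && D)) && !(A && C)), !C.
!((!B && (!C && D)) && !(A && C)): β-rule — branch into !(!B && (!C && D))  //  !!(A && C).
  branch 1 (add !(!B && (!C && D))):
    !(!B && (!C && D)): β-rule — branch into !!B  //  !(!C && D).
      branch 1.1 (add !!B):
        ○ open, literals {A=1, B=1, C=0}.
      branch 1.2 (add !(!C && D)):
        !(!C && D): β-rule — branch into !!C  //  !D.
          branch 1.2.1 (add !!C):
            × closes — contains both C and !C.
          branch 1.2.2 (add !D):
            ○ open, literals {A=1, B=1, C=0, D=0}.
  branch 2 (add !!(A && C)):
    !!(A && C): α-rule — add A, C.
    × closes — contains both C and !C.
2 branches closed, 2 open.
Each open branch fixes some atoms; the unmentioned ones are free. Counting distinct full assignments: branch {A=1, B=1, C=0} (D) contributes 2 new; branch {A=1, B=1, C=0, D=0} (none free) contributes 0 new. Total: 2.

2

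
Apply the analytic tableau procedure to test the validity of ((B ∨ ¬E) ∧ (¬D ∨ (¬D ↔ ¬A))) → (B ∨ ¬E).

Assume the negation and expand:
Initial set: {¬(((B ∨ ¬E) ∧ (¬D ∨ (¬D ↔ ¬A))) → (B ∨ ¬E))}.
¬(((B ∨ ¬E) ∧ (¬D ∨ (¬D ↔ ¬A))) → (B ∨ ¬E)): α-rule — add ((B ∨ ¬E) ∧ (¬D ∨ (¬D ↔ ¬A))), ¬(B ∨ ¬E).
((B ∨ ¬E) ∧ (¬D ∨ (¬D ↔ ¬A))): α-rule — add (B ∨ ¬E), (¬D ∨ (¬D ↔ ¬A)).
¬(B ∨ ¬E): α-rule — add ¬B, ¬¬E.
(B ∨ ¬E): β-rule — branch into B  //  ¬E.
  branch 1 (add B):
    × closes — contains both B and ¬B.
  branch 2 (add ¬E):
    × closes — contains both E and ¬E.
All 2 branches close.
Every branch closed, so the negation is unsatisfiable and the formula is valid.

Valid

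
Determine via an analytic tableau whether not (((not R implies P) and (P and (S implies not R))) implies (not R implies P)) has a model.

Initial set: {T not (((not R implies P) and (P and (S implies not R))) implies (not R implies P))}.
T not (((not R implies P) and (P and (S implies not R))) implies (not R implies P)): α-rule — add T ((not R implies P) and (P and (S implies not R))), F (not R implies P).
T ((not R implies P) and (P and (S implies not R))): α-rule — add T (not R implies P), T (P and (S implies not R)).
F (not R implies P): α-rule — add T not R, F P.
T (P and (S implies not R)): α-rule — add T P, T (S implies not R).
× closes — contains both P and not P.
All 1 branch closes.
Every branch closed; the formula is unsatisfiable.

Unsatisfiable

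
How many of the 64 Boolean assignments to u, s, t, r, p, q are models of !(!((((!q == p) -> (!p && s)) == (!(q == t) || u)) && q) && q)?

Initial set: {!(!((((!q == p) -> (!p && s)) == (!(q == t) || u)) && q) && q)}.
!(!((((!q == p) -> (!p && s)) == (!(q == t) || u)) && q) && q): β-rule — branch into !!((((!q == p) -> (!p && s)) == (!(q == t) || u)) && q)  //  !q.
  branch 1 (add !!((((!q == p) -> (!p && s)) == (!(q == t) || u)) && q)):
    !!((((!q == p) -> (!p && s)) == (!(q == t) || u)) && q): α-rule — add (((!q == p) -> (!p && s)) == (!(q == t) || u)), q.
    (((!q == p) -> (!p && s)) == (!(q == t) || u)): β-rule — branch into ((!q == p) -> (!p && s)), (!(q == t) || u)  //  !((!q == p) -> (!p && s)), !(!(q == t) || u).
      branch 1.1 (add ((!q == p) -> (!p && s)), (!(q == t) || u)):
        ((!q == p) -> (!p && s)): β-rule — branch into !(!q == p)  //  (!p && s).
          branch 1.1.1 (add !(!q == p)):
            (!(q == t) || u): β-rule — branch into !(q == t)  //  u.
              branch 1.1.1.1 (add !(q == t)):
                !(!q == p): β-rule — branch into !q, !p  //  !!q, p.
                  branch 1.1.1.1.1 (add !q, !p):
                    × closes — contains both q and !q.
                  branch 1.1.1.1.2 (add !!q, p):
                    !(q == t): β-rule — branch into q, !t  //  !q, t.
                      branch 1.1.1.1.2.1 (add q, !t):
                        ○ open, literals {p=true, q=true, t=false}.
                      branch 1.1.1.1.2.2 (add !q, t):
                        × closes — contains both q and !q.
              branch 1.1.1.2 (add u):
                !(!q == p): β-rule — branch into !q, !p  //  !!q, p.
                  branch 1.1.1.2.1 (add !q, !p):
                    × closes — contains both q and !q.
                  branch 1.1.1.2.2 (add !!q, p):
                    ○ open, literals {p=true, q=true, u=true}.
          branch 1.1.2 (add (!p && s)):
            (!p && s): α-rule — add !p, s.
            (!(q == t) || u): β-rule — branch into !(q == t)  //  u.
              branch 1.1.2.1 (add !(q == t)):
                !(q == t): β-rule — branch into q, !t  //  !q, t.
                  branch 1.1.2.1.1 (add q, !t):
                    ○ open, literals {p=false, q=true, s=true, t=false}.
                  branch 1.1.2.1.2 (add !q, t):
                    × closes — contains both q and !q.
              branch 1.1.2.2 (add u):
                ○ open, literals {p=false, q=true, s=true, u=true}.
      branch 1.2 (add !((!q == p) -> (!p && s)), !(!(q == t) || u)):
        !((!q == p) -> (!p && s)): α-rule — add (!q == p), !(!p && s).
        !(!(q == t) || u): α-rule — add !!(q == t), !u.
        (!q == p): β-rule — branch into !q, p  //  !!q, !p.
          branch 1.2.1 (add !q, p):
            × closes — contains both q and !q.
          branch 1.2.2 (add !!q, !p):
            !(!p && s): β-rule — branch into !!p  //  !s.
              branch 1.2.2.1 (add !!p):
                × closes — contains both p and !p.
              branch 1.2.2.2 (add !s):
                !!(q == t): β-rule — branch into q, t  //  !q, !t.
                  branch 1.2.2.2.1 (add q, t):
                    ○ open, literals {p=false, q=true, s=false, t=true, u=false}.
                  branch 1.2.2.2.2 (add !q, !t):
                    × closes — contains both q and !q.
  branch 2 (add !q):
    ○ open, literals {q=false}.
7 branches closed, 6 open.
Each open branch fixes some atoms; the unmentioned ones are free. Counting distinct full assignments: branch {p=true, q=true, t=false} (u, s, r) contributes 8 new; branch {p=true, q=true, u=true} (s, t, r) contributes 4 new; branch {p=false, q=true, s=true, t=false} (u, r) contributes 4 new; branch {p=false, q=true, s=true, u=true} (t, r) contributes 2 new; branch {p=false, q=true, s=false, t=true, u=false} (r) contributes 2 new; branch {q=false} (u, s, t, r, p) contributes 32 new. Total: 52.

52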